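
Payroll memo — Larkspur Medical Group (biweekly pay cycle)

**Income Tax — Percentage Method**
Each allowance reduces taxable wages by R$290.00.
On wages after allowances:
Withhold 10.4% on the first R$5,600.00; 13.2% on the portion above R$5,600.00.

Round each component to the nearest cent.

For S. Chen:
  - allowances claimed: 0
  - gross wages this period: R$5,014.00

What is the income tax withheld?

Income Tax: taxable = R$5,014.00
  10.4% × R$5,014.00 = R$521.46

R$521.46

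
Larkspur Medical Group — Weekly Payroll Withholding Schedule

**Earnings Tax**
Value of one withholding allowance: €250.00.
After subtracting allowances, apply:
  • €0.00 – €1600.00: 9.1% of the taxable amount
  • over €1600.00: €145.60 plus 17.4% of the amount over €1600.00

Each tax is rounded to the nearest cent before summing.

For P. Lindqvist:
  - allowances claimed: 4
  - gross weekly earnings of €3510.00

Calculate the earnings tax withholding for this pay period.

€303.94

Earnings Tax: taxable = €3510.00 − 4×€250.00 = €2510.00
  €145.60 + 17.4% × (€2510.00 − €1600.00) = €145.60 + 17.4% × €910.00 = €303.94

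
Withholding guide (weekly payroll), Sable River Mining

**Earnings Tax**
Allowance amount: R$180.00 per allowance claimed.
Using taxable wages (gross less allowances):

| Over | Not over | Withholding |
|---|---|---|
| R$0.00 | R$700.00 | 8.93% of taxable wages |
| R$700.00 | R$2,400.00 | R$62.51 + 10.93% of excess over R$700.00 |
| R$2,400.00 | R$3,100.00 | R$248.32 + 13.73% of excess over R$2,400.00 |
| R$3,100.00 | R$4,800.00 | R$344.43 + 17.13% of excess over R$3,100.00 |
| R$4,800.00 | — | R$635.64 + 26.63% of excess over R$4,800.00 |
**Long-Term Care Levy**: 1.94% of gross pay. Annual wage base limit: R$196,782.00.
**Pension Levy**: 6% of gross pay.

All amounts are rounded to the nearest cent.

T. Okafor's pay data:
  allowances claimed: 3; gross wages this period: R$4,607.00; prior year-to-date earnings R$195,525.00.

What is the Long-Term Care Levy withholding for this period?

Long-Term Care Levy: cap R$196,782.00 − YTD R$195,525.00 = R$1,257.00 subject; 1.94% × R$1,257.00 = R$24.39

R$24.39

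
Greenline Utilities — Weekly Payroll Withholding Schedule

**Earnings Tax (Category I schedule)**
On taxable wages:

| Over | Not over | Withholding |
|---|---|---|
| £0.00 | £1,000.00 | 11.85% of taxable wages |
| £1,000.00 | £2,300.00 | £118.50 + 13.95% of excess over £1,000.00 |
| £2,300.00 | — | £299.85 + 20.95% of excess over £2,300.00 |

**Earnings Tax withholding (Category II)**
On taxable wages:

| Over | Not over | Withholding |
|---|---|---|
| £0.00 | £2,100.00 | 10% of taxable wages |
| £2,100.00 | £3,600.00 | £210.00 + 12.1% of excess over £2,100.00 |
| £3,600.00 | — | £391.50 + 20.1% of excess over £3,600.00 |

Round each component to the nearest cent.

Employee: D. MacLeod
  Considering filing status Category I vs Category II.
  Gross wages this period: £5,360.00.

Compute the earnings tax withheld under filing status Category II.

Earnings Tax (Category II): taxable = £5,360.00
  £391.50 + 20.1% × (£5,360.00 − £3,600.00) = £391.50 + 20.1% × £1,760.00 = £745.26

£745.26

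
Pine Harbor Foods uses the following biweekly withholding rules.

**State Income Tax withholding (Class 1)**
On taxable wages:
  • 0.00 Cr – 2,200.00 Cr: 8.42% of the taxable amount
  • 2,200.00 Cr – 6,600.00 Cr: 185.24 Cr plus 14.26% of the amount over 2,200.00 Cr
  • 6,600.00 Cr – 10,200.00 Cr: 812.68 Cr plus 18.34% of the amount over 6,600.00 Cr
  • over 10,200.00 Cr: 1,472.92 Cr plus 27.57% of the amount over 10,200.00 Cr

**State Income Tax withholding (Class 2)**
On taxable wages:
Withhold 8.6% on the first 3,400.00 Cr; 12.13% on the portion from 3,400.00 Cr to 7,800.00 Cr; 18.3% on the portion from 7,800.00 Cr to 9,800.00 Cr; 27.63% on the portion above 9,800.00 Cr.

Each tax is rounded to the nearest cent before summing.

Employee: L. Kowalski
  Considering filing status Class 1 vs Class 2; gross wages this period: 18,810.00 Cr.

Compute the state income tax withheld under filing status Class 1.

3,846.70 Cr

State Income Tax (Class 1): taxable = 18,810.00 Cr
  1,472.92 Cr + 27.57% × (18,810.00 Cr − 10,200.00 Cr) = 1,472.92 Cr + 27.57% × 8,610.00 Cr = 3,846.70 Cr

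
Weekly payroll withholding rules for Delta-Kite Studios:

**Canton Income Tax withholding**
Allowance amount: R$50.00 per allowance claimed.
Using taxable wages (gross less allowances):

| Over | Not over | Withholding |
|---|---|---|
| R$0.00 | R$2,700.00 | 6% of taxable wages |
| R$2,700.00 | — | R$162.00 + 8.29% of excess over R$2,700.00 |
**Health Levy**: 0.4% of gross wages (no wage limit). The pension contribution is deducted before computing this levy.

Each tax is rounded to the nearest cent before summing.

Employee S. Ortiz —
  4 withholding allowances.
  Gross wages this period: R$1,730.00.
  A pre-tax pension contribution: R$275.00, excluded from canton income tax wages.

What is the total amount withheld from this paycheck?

R$81.12

Canton Income Tax: taxable = R$1,730.00 − R$275.00 − 4×R$50.00 = R$1,255.00
  6% × R$1,255.00 = R$75.30
Health Levy: 0.4% × R$1,455.00 = R$5.82
Total: R$75.30 + R$5.82 = R$81.12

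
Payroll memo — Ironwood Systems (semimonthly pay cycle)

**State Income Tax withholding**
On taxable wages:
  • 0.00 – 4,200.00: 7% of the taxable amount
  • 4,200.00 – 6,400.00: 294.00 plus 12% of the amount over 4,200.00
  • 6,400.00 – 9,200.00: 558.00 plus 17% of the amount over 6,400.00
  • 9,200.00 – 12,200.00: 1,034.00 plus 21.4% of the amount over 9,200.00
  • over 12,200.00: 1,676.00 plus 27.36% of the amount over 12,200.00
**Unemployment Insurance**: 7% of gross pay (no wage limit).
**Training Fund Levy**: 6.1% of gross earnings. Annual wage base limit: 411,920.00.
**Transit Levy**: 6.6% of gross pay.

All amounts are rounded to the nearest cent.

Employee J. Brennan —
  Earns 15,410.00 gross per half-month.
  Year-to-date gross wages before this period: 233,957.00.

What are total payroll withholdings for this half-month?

State Income Tax: taxable = 15,410.00
  1,676.00 + 27.36% × (15,410.00 − 12,200.00) = 1,676.00 + 27.36% × 3,210.00 = 2,554.26
Unemployment Insurance: 7% × 15,410.00 = 1,078.70
Training Fund Levy: 6.1% × 15,410.00 = 940.01
Transit Levy: 6.6% × 15,410.00 = 1,017.06
Total: 2,554.26 + 1,078.70 + 940.01 + 1,017.06 = 5,590.03

5,590.03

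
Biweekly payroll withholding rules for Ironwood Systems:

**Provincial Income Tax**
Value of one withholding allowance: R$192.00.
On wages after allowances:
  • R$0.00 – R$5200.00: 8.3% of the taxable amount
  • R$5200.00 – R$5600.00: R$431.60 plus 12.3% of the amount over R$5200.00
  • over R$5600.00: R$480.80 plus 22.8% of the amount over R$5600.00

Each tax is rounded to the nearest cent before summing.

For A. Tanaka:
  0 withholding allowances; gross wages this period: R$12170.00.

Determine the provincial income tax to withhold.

R$1978.76

Provincial Income Tax: taxable = R$12170.00
  R$480.80 + 22.8% × (R$12170.00 − R$5600.00) = R$480.80 + 22.8% × R$6570.00 = R$1978.76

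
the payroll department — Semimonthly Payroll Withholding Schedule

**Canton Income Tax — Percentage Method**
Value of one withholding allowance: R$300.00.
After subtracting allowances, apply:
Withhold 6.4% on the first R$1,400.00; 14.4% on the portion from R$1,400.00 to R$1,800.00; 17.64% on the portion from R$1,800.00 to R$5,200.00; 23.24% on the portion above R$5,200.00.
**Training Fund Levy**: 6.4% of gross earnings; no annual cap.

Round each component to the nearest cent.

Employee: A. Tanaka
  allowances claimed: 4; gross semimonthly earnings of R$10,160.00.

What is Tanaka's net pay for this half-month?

R$7,888.98

Canton Income Tax: taxable = R$10,160.00 − 4×R$300.00 = R$8,960.00
  R$746.96 + 23.24% × (R$8,960.00 − R$5,200.00) = R$746.96 + 23.24% × R$3,760.00 = R$1,620.78
Training Fund Levy: 6.4% × R$10,160.00 = R$650.24
Total withheld: R$1,620.78 + R$650.24 = R$2,271.02
Net pay: R$10,160.00 − R$2,271.02 = R$7,888.98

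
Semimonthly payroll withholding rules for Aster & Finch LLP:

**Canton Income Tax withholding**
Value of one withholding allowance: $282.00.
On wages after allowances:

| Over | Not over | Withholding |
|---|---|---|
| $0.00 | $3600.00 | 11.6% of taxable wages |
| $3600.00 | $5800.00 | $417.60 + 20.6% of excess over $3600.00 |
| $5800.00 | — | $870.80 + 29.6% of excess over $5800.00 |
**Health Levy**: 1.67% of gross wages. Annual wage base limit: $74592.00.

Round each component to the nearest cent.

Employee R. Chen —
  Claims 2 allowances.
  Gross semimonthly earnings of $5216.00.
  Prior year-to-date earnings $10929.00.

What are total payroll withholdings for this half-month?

$721.42

Canton Income Tax: taxable = $5216.00 − 2×$282.00 = $4652.00
  $417.60 + 20.6% × ($4652.00 − $3600.00) = $417.60 + 20.6% × $1052.00 = $634.31
Health Levy: 1.67% × $5216.00 = $87.11
Total: $634.31 + $87.11 = $721.42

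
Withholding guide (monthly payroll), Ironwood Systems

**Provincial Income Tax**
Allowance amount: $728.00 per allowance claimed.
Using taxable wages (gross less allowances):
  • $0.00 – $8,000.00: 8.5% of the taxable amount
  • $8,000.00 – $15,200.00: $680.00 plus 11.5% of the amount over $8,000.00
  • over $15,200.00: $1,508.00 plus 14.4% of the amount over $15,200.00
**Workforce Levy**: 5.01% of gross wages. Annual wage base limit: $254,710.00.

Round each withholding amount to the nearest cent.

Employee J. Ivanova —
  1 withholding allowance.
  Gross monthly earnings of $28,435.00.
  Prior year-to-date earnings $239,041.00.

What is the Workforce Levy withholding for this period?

$785.02

Workforce Levy: cap $254,710.00 − YTD $239,041.00 = $15,669.00 subject; 5.01% × $15,669.00 = $785.02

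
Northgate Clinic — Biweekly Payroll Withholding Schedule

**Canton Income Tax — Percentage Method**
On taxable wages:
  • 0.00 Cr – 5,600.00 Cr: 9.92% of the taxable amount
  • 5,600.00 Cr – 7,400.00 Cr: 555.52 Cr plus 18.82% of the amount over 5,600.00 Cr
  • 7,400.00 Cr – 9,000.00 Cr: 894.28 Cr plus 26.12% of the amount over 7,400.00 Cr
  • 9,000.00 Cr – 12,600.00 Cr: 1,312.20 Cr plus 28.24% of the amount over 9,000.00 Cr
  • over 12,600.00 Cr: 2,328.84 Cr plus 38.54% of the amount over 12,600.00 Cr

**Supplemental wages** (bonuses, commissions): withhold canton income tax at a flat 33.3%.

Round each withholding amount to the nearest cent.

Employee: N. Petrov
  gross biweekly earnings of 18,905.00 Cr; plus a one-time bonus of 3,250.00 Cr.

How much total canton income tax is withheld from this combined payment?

Canton Income Tax: taxable = 18,905.00 Cr
  2,328.84 Cr + 38.54% × (18,905.00 Cr − 12,600.00 Cr) = 2,328.84 Cr + 38.54% × 6,305.00 Cr = 4,758.79 Cr
Supplemental (33.3% flat on bonus): 33.3% × 3,250.00 Cr = 1,082.25 Cr
Total canton income tax: 4,758.79 Cr + 1,082.25 Cr = 5,841.04 Cr

5,841.04 Cr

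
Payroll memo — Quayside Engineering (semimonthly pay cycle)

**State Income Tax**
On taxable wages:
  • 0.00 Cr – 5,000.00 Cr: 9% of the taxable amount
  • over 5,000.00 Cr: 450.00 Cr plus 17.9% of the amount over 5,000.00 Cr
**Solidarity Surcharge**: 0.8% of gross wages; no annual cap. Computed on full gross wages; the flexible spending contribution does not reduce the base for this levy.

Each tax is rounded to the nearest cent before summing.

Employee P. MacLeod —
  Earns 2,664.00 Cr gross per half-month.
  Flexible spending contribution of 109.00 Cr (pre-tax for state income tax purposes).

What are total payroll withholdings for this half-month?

State Income Tax: taxable = 2,664.00 Cr − 109.00 Cr = 2,555.00 Cr
  9% × 2,555.00 Cr = 229.95 Cr
Solidarity Surcharge: 0.8% × 2,664.00 Cr = 21.31 Cr
Total: 229.95 Cr + 21.31 Cr = 251.26 Cr

251.26 Cr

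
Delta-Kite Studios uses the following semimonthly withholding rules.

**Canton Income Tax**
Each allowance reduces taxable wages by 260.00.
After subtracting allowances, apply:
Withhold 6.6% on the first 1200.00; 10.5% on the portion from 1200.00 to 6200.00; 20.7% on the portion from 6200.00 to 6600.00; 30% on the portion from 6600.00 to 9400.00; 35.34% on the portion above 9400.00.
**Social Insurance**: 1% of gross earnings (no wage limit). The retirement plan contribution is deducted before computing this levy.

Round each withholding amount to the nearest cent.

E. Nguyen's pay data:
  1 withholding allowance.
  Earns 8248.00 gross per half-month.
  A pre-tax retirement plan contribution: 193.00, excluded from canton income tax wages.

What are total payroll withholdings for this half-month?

Canton Income Tax: taxable = 8248.00 − 193.00 − 1×260.00 = 7795.00
  687.00 + 30% × (7795.00 − 6600.00) = 687.00 + 30% × 1195.00 = 1045.50
Social Insurance: 1% × 8055.00 = 80.55
Total: 1045.50 + 80.55 = 1126.05

1126.05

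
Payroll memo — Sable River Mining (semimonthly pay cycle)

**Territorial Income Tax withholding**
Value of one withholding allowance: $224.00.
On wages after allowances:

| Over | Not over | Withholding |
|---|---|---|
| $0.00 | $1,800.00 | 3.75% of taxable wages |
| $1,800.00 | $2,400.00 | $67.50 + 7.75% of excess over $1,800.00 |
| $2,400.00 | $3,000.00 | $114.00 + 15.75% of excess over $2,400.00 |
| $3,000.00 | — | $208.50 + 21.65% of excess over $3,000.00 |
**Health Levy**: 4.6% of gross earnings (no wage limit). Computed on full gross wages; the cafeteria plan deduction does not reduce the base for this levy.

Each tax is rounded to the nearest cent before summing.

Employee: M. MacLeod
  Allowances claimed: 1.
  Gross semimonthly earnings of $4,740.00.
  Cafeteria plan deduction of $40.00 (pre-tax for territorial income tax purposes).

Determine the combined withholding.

$746.09

Territorial Income Tax: taxable = $4,740.00 − $40.00 − 1×$224.00 = $4,476.00
  $208.50 + 21.65% × ($4,476.00 − $3,000.00) = $208.50 + 21.65% × $1,476.00 = $528.05
Health Levy: 4.6% × $4,740.00 = $218.04
Total: $528.05 + $218.04 = $746.09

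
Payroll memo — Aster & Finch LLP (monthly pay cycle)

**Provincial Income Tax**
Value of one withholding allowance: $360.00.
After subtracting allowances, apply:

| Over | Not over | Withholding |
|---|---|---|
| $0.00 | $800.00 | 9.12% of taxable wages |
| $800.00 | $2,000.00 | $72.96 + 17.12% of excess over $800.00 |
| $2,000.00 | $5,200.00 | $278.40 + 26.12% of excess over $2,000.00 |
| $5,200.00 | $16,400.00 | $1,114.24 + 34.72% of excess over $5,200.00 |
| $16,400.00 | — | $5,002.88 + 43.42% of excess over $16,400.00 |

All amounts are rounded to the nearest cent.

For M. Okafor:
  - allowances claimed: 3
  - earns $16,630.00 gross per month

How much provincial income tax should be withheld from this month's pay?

$4,707.76

Provincial Income Tax: taxable = $16,630.00 − 3×$360.00 = $15,550.00
  $1,114.24 + 34.72% × ($15,550.00 − $5,200.00) = $1,114.24 + 34.72% × $10,350.00 = $4,707.76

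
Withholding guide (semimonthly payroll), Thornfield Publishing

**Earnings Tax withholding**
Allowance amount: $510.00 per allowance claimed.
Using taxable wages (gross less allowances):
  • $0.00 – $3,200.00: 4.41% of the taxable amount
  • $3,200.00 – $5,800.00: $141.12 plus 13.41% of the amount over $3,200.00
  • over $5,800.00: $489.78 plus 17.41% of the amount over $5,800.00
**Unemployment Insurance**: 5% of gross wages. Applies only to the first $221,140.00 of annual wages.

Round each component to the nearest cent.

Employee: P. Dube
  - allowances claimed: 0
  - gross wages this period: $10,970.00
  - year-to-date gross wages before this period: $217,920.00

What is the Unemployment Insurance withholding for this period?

$161.00

Unemployment Insurance: cap $221,140.00 − YTD $217,920.00 = $3,220.00 subject; 5% × $3,220.00 = $161.00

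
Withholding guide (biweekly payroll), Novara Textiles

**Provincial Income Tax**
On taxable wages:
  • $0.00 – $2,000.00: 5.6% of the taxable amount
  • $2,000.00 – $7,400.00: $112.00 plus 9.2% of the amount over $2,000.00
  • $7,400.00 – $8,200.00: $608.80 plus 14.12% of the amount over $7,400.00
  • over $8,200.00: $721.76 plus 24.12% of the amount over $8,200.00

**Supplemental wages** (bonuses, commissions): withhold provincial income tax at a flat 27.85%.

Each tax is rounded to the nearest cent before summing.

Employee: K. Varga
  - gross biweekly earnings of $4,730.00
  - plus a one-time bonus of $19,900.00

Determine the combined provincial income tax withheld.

$5,905.31

Provincial Income Tax: taxable = $4,730.00
  $112.00 + 9.2% × ($4,730.00 − $2,000.00) = $112.00 + 9.2% × $2,730.00 = $363.16
Supplemental (27.85% flat on bonus): 27.85% × $19,900.00 = $5,542.15
Total provincial income tax: $363.16 + $5,542.15 = $5,905.31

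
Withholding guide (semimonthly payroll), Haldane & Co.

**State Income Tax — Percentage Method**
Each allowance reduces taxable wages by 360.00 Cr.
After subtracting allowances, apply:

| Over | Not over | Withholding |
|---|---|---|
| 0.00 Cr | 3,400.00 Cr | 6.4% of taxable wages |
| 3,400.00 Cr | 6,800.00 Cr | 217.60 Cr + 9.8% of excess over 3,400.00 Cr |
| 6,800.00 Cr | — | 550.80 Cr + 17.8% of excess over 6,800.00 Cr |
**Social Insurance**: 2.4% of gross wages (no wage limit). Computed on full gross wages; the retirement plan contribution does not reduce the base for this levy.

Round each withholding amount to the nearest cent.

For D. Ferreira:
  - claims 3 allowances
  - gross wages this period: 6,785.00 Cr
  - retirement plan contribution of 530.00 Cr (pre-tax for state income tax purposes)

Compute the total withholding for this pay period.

554.39 Cr

State Income Tax: taxable = 6,785.00 Cr − 530.00 Cr − 3×360.00 Cr = 5,175.00 Cr
  217.60 Cr + 9.8% × (5,175.00 Cr − 3,400.00 Cr) = 217.60 Cr + 9.8% × 1,775.00 Cr = 391.55 Cr
Social Insurance: 2.4% × 6,785.00 Cr = 162.84 Cr
Total: 391.55 Cr + 162.84 Cr = 554.39 Cr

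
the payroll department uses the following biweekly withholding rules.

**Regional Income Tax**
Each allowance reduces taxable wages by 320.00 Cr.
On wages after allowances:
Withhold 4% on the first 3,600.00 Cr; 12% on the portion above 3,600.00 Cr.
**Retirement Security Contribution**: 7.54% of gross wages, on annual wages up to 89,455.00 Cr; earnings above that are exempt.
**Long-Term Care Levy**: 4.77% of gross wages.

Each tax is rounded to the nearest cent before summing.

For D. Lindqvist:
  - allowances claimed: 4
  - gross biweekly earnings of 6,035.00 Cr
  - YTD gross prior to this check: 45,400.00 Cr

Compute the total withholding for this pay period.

1,025.51 Cr

Regional Income Tax: taxable = 6,035.00 Cr − 4×320.00 Cr = 4,755.00 Cr
  144.00 Cr + 12% × (4,755.00 Cr − 3,600.00 Cr) = 144.00 Cr + 12% × 1,155.00 Cr = 282.60 Cr
Retirement Security Contribution: 7.54% × 6,035.00 Cr = 455.04 Cr
Long-Term Care Levy: 4.77% × 6,035.00 Cr = 287.87 Cr
Total: 282.60 Cr + 455.04 Cr + 287.87 Cr = 1,025.51 Cr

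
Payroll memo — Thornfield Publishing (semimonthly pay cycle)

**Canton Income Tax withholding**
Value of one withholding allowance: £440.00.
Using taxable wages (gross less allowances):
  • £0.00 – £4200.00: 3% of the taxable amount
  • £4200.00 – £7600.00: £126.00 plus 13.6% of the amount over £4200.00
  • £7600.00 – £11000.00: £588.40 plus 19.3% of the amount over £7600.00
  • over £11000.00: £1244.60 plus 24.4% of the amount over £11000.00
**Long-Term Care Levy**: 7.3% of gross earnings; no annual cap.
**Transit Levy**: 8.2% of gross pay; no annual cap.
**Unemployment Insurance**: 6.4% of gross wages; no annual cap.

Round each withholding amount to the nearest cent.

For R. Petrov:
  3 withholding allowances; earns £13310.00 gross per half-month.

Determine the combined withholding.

£4401.05

Canton Income Tax: taxable = £13310.00 − 3×£440.00 = £11990.00
  £1244.60 + 24.4% × (£11990.00 − £11000.00) = £1244.60 + 24.4% × £990.00 = £1486.16
Long-Term Care Levy: 7.3% × £13310.00 = £971.63
Transit Levy: 8.2% × £13310.00 = £1091.42
Unemployment Insurance: 6.4% × £13310.00 = £851.84
Total: £1486.16 + £971.63 + £1091.42 + £851.84 = £4401.05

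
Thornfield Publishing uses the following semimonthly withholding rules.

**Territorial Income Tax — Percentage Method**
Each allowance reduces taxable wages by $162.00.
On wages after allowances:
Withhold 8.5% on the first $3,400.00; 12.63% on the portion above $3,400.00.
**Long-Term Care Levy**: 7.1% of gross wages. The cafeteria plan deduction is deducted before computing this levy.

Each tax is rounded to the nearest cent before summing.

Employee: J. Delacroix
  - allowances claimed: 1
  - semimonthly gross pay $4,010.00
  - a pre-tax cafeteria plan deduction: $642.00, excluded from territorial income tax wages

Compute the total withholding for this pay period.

Territorial Income Tax: taxable = $4,010.00 − $642.00 − 1×$162.00 = $3,206.00
  8.5% × $3,206.00 = $272.51
Long-Term Care Levy: 7.1% × $3,368.00 = $239.13
Total: $272.51 + $239.13 = $511.64

$511.64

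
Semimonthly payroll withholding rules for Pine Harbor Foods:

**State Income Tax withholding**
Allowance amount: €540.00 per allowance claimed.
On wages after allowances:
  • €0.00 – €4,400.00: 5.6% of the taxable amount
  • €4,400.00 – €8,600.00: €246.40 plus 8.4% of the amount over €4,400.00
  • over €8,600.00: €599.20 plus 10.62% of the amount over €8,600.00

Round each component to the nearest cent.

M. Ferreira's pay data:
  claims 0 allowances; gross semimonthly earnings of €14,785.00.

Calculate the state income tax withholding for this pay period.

€1,256.05

State Income Tax: taxable = €14,785.00
  €599.20 + 10.62% × (€14,785.00 − €8,600.00) = €599.20 + 10.62% × €6,185.00 = €1,256.05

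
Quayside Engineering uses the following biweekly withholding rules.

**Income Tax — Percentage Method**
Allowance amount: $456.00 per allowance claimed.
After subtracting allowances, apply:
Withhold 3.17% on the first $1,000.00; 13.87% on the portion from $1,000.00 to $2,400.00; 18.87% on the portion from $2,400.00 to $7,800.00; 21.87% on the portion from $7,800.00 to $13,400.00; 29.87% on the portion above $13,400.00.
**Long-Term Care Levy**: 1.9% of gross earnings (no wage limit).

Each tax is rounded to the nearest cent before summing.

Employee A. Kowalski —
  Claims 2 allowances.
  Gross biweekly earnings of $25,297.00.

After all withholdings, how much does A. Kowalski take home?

Income Tax: taxable = $25,297.00 − 2×$456.00 = $24,385.00
  $2,469.58 + 29.87% × ($24,385.00 − $13,400.00) = $2,469.58 + 29.87% × $10,985.00 = $5,750.80
Long-Term Care Levy: 1.9% × $25,297.00 = $480.64
Total withheld: $5,750.80 + $480.64 = $6,231.44
Net pay: $25,297.00 − $6,231.44 = $19,065.56

$19,065.56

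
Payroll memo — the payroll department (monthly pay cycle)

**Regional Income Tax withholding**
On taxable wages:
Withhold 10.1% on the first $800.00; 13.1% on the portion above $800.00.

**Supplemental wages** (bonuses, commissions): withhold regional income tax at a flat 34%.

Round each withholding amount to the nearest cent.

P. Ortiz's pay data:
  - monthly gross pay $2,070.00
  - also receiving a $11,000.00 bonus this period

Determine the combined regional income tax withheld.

$3,987.17

Regional Income Tax: taxable = $2,070.00
  $80.80 + 13.1% × ($2,070.00 − $800.00) = $80.80 + 13.1% × $1,270.00 = $247.17
Supplemental (34% flat on bonus): 34% × $11,000.00 = $3,740.00
Total regional income tax: $247.17 + $3,740.00 = $3,987.17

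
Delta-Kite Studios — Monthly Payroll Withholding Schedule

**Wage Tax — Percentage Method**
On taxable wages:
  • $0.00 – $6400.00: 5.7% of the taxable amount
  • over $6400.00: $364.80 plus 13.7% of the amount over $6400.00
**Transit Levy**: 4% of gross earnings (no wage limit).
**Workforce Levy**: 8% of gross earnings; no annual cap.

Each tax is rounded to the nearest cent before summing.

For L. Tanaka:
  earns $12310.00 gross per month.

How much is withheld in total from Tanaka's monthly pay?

Wage Tax: taxable = $12310.00
  $364.80 + 13.7% × ($12310.00 − $6400.00) = $364.80 + 13.7% × $5910.00 = $1174.47
Transit Levy: 4% × $12310.00 = $492.40
Workforce Levy: 8% × $12310.00 = $984.80
Total: $1174.47 + $492.40 + $984.80 = $2651.67

$2651.67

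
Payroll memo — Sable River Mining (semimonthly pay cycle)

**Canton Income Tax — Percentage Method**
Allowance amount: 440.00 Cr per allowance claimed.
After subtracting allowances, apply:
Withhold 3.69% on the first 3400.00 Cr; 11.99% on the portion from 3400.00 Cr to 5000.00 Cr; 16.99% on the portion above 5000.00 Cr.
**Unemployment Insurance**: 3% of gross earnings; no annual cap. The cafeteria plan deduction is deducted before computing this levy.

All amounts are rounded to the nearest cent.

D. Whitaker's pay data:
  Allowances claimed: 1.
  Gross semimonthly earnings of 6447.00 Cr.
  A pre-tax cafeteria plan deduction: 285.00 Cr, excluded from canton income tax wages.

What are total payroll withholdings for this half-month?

Canton Income Tax: taxable = 6447.00 Cr − 285.00 Cr − 1×440.00 Cr = 5722.00 Cr
  317.30 Cr + 16.99% × (5722.00 Cr − 5000.00 Cr) = 317.30 Cr + 16.99% × 722.00 Cr = 439.97 Cr
Unemployment Insurance: 3% × 6162.00 Cr = 184.86 Cr
Total: 439.97 Cr + 184.86 Cr = 624.83 Cr

624.83 Cr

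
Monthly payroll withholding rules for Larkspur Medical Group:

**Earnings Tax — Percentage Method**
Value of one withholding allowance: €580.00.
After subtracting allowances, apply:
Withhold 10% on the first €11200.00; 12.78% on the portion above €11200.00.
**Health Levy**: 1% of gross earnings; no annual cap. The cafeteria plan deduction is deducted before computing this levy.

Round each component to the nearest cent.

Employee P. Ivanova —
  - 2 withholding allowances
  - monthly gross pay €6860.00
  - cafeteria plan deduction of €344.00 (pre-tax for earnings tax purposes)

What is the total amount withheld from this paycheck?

€600.76

Earnings Tax: taxable = €6860.00 − €344.00 − 2×€580.00 = €5356.00
  10% × €5356.00 = €535.60
Health Levy: 1% × €6516.00 = €65.16
Total: €535.60 + €65.16 = €600.76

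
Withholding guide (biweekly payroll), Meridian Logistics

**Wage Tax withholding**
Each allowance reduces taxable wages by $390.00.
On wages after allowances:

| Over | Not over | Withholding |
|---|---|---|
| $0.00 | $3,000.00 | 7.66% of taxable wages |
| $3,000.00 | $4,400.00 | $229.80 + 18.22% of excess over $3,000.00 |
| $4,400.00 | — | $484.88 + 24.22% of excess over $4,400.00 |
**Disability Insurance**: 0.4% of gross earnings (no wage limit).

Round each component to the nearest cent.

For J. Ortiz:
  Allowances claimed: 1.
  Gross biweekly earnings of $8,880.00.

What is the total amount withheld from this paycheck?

Wage Tax: taxable = $8,880.00 − 1×$390.00 = $8,490.00
  $484.88 + 24.22% × ($8,490.00 − $4,400.00) = $484.88 + 24.22% × $4,090.00 = $1,475.48
Disability Insurance: 0.4% × $8,880.00 = $35.52
Total: $1,475.48 + $35.52 = $1,511.00

$1,511.00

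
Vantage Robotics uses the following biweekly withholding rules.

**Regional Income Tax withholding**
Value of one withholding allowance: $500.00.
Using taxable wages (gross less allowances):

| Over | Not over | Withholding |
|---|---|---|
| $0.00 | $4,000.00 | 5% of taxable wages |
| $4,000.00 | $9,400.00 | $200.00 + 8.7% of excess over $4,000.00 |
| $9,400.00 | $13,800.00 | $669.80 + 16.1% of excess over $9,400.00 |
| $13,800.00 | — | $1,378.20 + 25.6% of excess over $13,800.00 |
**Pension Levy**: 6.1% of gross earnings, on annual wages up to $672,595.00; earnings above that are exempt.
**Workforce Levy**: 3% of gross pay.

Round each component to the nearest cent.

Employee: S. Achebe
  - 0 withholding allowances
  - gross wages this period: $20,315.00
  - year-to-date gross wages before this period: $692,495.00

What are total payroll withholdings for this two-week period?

$3,655.49

Regional Income Tax: taxable = $20,315.00
  $1,378.20 + 25.6% × ($20,315.00 − $13,800.00) = $1,378.20 + 25.6% × $6,515.00 = $3,046.04
Pension Levy: YTD $692,495.00 ≥ cap $672,595.00 → $0.00
Workforce Levy: 3% × $20,315.00 = $609.45
Total: $3,046.04 + $0.00 + $609.45 = $3,655.49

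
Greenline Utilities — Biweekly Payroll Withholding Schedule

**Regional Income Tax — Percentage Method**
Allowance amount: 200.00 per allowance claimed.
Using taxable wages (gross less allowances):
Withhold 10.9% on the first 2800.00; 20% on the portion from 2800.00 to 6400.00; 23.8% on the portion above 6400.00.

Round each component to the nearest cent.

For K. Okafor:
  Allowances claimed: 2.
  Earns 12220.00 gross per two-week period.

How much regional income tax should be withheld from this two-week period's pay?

2315.16

Regional Income Tax: taxable = 12220.00 − 2×200.00 = 11820.00
  1025.20 + 23.8% × (11820.00 − 6400.00) = 1025.20 + 23.8% × 5420.00 = 2315.16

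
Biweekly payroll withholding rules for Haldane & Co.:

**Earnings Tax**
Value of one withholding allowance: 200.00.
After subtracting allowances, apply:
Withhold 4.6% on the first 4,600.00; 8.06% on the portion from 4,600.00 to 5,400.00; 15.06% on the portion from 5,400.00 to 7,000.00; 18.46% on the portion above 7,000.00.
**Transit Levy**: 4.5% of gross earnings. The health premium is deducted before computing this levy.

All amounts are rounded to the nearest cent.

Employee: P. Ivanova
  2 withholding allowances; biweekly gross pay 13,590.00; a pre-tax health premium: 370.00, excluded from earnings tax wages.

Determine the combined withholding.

Earnings Tax: taxable = 13,590.00 − 370.00 − 2×200.00 = 12,820.00
  517.04 + 18.46% × (12,820.00 − 7,000.00) = 517.04 + 18.46% × 5,820.00 = 1,591.41
Transit Levy: 4.5% × 13,220.00 = 594.90
Total: 1,591.41 + 594.90 = 2,186.31

2,186.31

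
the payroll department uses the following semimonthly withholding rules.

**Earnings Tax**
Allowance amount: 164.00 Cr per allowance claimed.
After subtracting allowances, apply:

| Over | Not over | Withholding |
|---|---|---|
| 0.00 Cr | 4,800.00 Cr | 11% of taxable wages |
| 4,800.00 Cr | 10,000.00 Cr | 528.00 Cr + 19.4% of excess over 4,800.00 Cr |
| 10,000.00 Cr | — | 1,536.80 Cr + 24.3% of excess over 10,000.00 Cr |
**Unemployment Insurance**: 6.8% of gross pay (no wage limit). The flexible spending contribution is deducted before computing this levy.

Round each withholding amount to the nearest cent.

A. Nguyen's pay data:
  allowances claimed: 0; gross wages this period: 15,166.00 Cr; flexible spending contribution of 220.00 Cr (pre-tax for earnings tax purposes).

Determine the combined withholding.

3,755.01 Cr

Earnings Tax: taxable = 15,166.00 Cr − 220.00 Cr = 14,946.00 Cr
  1,536.80 Cr + 24.3% × (14,946.00 Cr − 10,000.00 Cr) = 1,536.80 Cr + 24.3% × 4,946.00 Cr = 2,738.68 Cr
Unemployment Insurance: 6.8% × 14,946.00 Cr = 1,016.33 Cr
Total: 2,738.68 Cr + 1,016.33 Cr = 3,755.01 Cr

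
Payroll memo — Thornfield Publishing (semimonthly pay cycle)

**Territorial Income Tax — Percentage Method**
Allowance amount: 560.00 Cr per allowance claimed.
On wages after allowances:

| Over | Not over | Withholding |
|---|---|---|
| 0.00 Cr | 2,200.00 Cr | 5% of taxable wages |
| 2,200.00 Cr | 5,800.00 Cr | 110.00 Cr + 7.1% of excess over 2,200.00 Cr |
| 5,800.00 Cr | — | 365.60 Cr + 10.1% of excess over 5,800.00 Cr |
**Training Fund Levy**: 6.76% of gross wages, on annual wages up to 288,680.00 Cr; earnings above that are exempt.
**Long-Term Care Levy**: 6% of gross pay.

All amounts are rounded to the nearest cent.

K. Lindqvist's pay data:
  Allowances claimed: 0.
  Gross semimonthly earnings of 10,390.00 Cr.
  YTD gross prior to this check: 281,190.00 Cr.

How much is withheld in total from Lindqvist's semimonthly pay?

1,958.91 Cr

Territorial Income Tax: taxable = 10,390.00 Cr
  365.60 Cr + 10.1% × (10,390.00 Cr − 5,800.00 Cr) = 365.60 Cr + 10.1% × 4,590.00 Cr = 829.19 Cr
Training Fund Levy: cap 288,680.00 Cr − YTD 281,190.00 Cr = 7,490.00 Cr subject; 6.76% × 7,490.00 Cr = 506.32 Cr
Long-Term Care Levy: 6% × 10,390.00 Cr = 623.40 Cr
Total: 829.19 Cr + 506.32 Cr + 623.40 Cr = 1,958.91 Cr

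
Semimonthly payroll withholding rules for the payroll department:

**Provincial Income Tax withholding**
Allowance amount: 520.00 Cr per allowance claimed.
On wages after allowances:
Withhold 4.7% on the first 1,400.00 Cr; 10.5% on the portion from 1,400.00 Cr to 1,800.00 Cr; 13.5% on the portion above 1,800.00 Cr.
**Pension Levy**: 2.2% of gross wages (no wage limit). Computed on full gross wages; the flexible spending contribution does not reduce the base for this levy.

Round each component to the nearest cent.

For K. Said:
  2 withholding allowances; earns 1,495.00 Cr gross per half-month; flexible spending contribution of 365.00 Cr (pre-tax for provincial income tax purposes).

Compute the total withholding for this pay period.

Provincial Income Tax: taxable = 1,495.00 Cr − 365.00 Cr − 2×520.00 Cr = 90.00 Cr
  4.7% × 90.00 Cr = 4.23 Cr
Pension Levy: 2.2% × 1,495.00 Cr = 32.89 Cr
Total: 4.23 Cr + 32.89 Cr = 37.12 Cr

37.12 Cr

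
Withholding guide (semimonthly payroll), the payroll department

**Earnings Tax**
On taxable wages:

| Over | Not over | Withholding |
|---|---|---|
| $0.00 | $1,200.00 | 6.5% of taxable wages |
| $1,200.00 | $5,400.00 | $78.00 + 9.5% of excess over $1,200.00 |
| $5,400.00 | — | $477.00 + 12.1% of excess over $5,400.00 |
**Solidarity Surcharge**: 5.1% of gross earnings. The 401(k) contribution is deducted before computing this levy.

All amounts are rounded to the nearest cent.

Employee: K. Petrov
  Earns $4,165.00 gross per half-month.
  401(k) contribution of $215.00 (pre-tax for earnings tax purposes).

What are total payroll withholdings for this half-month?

Earnings Tax: taxable = $4,165.00 − $215.00 = $3,950.00
  $78.00 + 9.5% × ($3,950.00 − $1,200.00) = $78.00 + 9.5% × $2,750.00 = $339.25
Solidarity Surcharge: 5.1% × $3,950.00 = $201.45
Total: $339.25 + $201.45 = $540.70

$540.70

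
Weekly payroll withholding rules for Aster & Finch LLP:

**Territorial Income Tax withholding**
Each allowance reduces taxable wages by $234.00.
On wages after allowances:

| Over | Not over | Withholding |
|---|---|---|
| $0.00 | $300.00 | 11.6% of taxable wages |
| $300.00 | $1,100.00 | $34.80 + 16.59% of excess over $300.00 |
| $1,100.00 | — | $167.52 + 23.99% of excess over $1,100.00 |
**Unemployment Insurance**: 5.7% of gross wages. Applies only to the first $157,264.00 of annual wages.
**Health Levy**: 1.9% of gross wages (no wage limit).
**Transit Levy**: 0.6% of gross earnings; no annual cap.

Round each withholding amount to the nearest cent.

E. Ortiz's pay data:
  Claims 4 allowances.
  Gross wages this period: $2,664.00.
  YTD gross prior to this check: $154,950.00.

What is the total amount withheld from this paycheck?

$516.68

Territorial Income Tax: taxable = $2,664.00 − 4×$234.00 = $1,728.00
  $167.52 + 23.99% × ($1,728.00 − $1,100.00) = $167.52 + 23.99% × $628.00 = $318.18
Unemployment Insurance: cap $157,264.00 − YTD $154,950.00 = $2,314.00 subject; 5.7% × $2,314.00 = $131.90
Health Levy: 1.9% × $2,664.00 = $50.62
Transit Levy: 0.6% × $2,664.00 = $15.98
Total: $318.18 + $131.90 + $50.62 + $15.98 = $516.68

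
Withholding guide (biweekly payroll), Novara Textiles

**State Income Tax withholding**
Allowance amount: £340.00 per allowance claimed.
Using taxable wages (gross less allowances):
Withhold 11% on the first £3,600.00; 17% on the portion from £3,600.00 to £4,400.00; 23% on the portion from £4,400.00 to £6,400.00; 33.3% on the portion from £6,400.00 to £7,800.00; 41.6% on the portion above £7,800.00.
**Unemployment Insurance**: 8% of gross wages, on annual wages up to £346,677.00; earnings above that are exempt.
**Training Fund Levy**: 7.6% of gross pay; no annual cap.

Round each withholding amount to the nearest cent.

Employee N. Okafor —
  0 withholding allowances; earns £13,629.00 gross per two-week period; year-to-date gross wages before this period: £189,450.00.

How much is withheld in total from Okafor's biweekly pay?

State Income Tax: taxable = £13,629.00
  £1,458.20 + 41.6% × (£13,629.00 − £7,800.00) = £1,458.20 + 41.6% × £5,829.00 = £3,883.06
Unemployment Insurance: 8% × £13,629.00 = £1,090.32
Training Fund Levy: 7.6% × £13,629.00 = £1,035.80
Total: £3,883.06 + £1,090.32 + £1,035.80 = £6,009.18

£6,009.18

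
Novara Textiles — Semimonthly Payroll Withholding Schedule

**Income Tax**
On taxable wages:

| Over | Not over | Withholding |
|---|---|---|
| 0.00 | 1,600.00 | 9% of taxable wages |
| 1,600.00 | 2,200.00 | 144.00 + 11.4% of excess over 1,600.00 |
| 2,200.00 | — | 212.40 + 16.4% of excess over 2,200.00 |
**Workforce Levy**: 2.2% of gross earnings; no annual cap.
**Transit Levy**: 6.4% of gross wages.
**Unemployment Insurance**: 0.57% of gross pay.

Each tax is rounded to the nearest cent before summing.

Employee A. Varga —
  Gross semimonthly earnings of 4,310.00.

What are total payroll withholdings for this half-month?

953.67

Income Tax: taxable = 4,310.00
  212.40 + 16.4% × (4,310.00 − 2,200.00) = 212.40 + 16.4% × 2,110.00 = 558.44
Workforce Levy: 2.2% × 4,310.00 = 94.82
Transit Levy: 6.4% × 4,310.00 = 275.84
Unemployment Insurance: 0.57% × 4,310.00 = 24.57
Total: 558.44 + 94.82 + 275.84 + 24.57 = 953.67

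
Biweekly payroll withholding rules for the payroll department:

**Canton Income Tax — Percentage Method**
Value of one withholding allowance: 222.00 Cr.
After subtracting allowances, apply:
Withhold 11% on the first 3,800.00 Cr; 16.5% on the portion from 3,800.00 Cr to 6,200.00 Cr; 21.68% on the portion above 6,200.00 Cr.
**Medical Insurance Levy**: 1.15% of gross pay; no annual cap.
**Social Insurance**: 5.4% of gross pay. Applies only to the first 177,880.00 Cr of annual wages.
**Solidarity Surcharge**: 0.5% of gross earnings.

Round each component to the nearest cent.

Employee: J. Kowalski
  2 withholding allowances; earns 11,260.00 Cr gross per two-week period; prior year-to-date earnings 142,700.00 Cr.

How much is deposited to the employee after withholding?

Canton Income Tax: taxable = 11,260.00 Cr − 2×222.00 Cr = 10,816.00 Cr
  814.00 Cr + 21.68% × (10,816.00 Cr − 6,200.00 Cr) = 814.00 Cr + 21.68% × 4,616.00 Cr = 1,814.75 Cr
Medical Insurance Levy: 1.15% × 11,260.00 Cr = 129.49 Cr
Social Insurance: 5.4% × 11,260.00 Cr = 608.04 Cr
Solidarity Surcharge: 0.5% × 11,260.00 Cr = 56.30 Cr
Total withheld: 1,814.75 Cr + 129.49 Cr + 608.04 Cr + 56.30 Cr = 2,608.58 Cr
Net pay: 11,260.00 Cr − 2,608.58 Cr = 8,651.42 Cr

8,651.42 Cr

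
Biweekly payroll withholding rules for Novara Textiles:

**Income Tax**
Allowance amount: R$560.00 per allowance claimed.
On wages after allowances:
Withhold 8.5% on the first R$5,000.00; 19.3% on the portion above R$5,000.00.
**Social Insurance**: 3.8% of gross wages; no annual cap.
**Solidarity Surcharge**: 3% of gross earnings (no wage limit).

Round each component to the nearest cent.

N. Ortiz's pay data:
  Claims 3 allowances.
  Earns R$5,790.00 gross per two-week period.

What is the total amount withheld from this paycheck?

R$743.07

Income Tax: taxable = R$5,790.00 − 3×R$560.00 = R$4,110.00
  8.5% × R$4,110.00 = R$349.35
Social Insurance: 3.8% × R$5,790.00 = R$220.02
Solidarity Surcharge: 3% × R$5,790.00 = R$173.70
Total: R$349.35 + R$220.02 + R$173.70 = R$743.07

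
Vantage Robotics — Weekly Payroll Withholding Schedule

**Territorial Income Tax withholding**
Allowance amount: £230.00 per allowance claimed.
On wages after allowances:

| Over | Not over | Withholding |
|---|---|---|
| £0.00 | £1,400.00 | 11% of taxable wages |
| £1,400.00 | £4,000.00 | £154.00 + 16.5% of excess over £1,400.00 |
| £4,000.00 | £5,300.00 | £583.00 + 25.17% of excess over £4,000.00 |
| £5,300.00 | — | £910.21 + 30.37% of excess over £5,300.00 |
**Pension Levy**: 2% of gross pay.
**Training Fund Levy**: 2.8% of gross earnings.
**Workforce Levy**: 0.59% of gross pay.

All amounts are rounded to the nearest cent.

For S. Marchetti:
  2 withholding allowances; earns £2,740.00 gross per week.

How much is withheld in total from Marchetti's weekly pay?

Territorial Income Tax: taxable = £2,740.00 − 2×£230.00 = £2,280.00
  £154.00 + 16.5% × (£2,280.00 − £1,400.00) = £154.00 + 16.5% × £880.00 = £299.20
Pension Levy: 2% × £2,740.00 = £54.80
Training Fund Levy: 2.8% × £2,740.00 = £76.72
Workforce Levy: 0.59% × £2,740.00 = £16.17
Total: £299.20 + £54.80 + £76.72 + £16.17 = £446.89

£446.89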